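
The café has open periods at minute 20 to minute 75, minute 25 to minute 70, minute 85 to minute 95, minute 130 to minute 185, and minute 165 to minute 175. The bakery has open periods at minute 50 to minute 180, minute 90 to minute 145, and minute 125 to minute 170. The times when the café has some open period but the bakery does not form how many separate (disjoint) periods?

First set merges to minute 20 to minute 75, minute 85 to minute 95, minute 130 to minute 185.
Second set merges to minute 50 to minute 180.
A \ B = minute 20 to minute 50, minute 180 to minute 185.
That is 2 disjoint pieces.

2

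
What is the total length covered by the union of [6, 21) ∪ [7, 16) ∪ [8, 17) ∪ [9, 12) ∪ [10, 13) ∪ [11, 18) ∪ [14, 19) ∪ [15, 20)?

Merged: [6, 21).
Length: 15.

15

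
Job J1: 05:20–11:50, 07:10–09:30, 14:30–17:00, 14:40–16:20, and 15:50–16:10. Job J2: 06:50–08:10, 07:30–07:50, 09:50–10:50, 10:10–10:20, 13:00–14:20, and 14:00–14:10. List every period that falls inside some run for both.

06:50–08:10, 09:50–10:50

A, merged: 05:20–11:50, 14:30–17:00.
B, merged: 06:50–08:10, 09:50–10:50, 13:00–14:20.
05:20–11:50 meets the second set on 06:50–08:10, 09:50–10:50.
14:30–17:00: no overlap with the second set.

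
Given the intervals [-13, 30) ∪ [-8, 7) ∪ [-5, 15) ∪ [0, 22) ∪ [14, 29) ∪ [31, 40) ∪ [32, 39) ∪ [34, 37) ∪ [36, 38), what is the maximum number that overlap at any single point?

4

At 0, 4 of the intervals are simultaneously active.
No point has more.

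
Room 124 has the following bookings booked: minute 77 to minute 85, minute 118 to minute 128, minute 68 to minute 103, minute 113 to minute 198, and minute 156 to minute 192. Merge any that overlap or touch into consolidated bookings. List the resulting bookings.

minute 68 to minute 103, minute 113 to minute 198

Sort by start: minute 68 to minute 103, minute 77 to minute 85, minute 113 to minute 198, minute 118 to minute 128, minute 156 to minute 192.
minute 77 to minute 85 overlaps/touches minute 68 to minute 103 → extend to minute 68 to minute 103.
minute 113 to minute 198 is disjoint → start new block.
minute 118 to minute 128 overlaps/touches minute 113 to minute 198 → extend to minute 113 to minute 198.
minute 156 to minute 192 overlaps/touches minute 113 to minute 198 → extend to minute 113 to minute 198.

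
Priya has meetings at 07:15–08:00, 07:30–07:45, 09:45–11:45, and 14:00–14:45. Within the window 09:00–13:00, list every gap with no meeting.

Covered (merged): 07:15-08:00, 09:45-11:45, 14:00-14:45.
Gaps within 09:00-13:00: 09:00-09:45, 11:45-13:00.

09:00-09:45, 11:45-13:00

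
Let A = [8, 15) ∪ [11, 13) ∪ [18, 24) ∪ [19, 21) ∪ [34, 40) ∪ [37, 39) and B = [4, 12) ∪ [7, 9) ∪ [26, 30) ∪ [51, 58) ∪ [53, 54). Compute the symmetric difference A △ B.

[4, 8) ∪ [12, 15) ∪ [18, 24) ∪ [26, 30) ∪ [34, 40) ∪ [51, 58)

First set merges to [8, 15), [18, 24), [34, 40).
Second set merges to [4, 12), [26, 30), [51, 58).
A but not B: [12, 15), [18, 24), [34, 40).
B but not A: [4, 8), [26, 30), [51, 58).
Combining gives A △ B.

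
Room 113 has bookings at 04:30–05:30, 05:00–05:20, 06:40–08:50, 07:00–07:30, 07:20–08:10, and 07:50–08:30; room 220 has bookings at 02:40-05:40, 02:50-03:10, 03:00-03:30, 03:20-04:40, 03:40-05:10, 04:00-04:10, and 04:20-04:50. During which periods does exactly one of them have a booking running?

02:40–04:30, 05:30–05:40, 06:40–08:50

First set merges to 04:30–05:30, 06:40–08:50.
Second set merges to 02:40–05:40.
Only in the first: 06:40–08:50.
Only in the second: 02:40–04:30, 05:30–05:40.
Together these are the periods covered by exactly one.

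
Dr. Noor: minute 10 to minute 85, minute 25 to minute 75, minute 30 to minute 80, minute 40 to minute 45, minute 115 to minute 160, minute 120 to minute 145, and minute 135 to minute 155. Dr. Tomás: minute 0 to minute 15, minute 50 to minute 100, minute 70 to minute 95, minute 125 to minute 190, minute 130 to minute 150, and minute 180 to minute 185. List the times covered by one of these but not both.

A, merged: minute 10 to minute 85, minute 115 to minute 160.
B, merged: minute 0 to minute 15, minute 50 to minute 100, minute 125 to minute 190.
A \ B = minute 15 to minute 50, minute 115 to minute 125.
B \ A = minute 0 to minute 10, minute 85 to minute 100, minute 160 to minute 190.
Union of the two gives the symmetric difference.

minute 0 to minute 10, minute 15 to minute 50, minute 85 to minute 100, minute 115 to minute 125, minute 160 to minute 190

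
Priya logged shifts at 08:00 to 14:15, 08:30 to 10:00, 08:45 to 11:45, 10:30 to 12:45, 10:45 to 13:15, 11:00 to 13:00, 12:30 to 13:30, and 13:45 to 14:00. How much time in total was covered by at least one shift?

6 h 15 min

Merged: 08:00-14:15.
Length: 6 h 15 min.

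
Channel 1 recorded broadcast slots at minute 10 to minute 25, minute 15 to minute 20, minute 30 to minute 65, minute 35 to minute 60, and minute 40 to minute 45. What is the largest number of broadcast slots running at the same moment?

3

Sweep endpoints in order; track running count of active intervals.
Peak of 3 reached at minute 40.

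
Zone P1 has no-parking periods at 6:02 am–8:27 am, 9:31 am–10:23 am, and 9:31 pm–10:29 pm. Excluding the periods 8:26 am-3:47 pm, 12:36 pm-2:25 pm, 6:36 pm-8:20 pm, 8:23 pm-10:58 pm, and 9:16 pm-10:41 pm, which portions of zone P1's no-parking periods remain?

6:02 am-8:26 am

Merge the second list: 8:26 am-3:47 pm, 6:36 pm-8:20 pm, 8:23 pm-10:58 pm.
6:02 am-8:27 am minus B → 6:02 am-8:26 am.
9:31 am-10:23 am: fully covered by B → removed.
9:31 pm-10:29 pm: fully covered by B → removed.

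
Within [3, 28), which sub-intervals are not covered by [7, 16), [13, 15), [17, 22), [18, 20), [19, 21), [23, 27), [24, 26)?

After merging, the occupied span is [7, 16), [17, 22), [23, 27).
Complement within [3, 28): [3, 7), [16, 17), [22, 23), [27, 28).

[3, 7) ∪ [16, 17) ∪ [22, 23) ∪ [27, 28)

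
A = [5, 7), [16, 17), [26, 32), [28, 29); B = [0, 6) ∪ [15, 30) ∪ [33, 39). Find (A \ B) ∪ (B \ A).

[0, 5) ∪ [6, 7) ∪ [15, 16) ∪ [17, 26) ∪ [30, 32) ∪ [33, 39)

Merge the first list: [5, 7), [16, 17), [26, 32).
A but not B: [6, 7), [30, 32).
B but not A: [0, 5), [15, 16), [17, 26), [33, 39).
Combining gives A △ B.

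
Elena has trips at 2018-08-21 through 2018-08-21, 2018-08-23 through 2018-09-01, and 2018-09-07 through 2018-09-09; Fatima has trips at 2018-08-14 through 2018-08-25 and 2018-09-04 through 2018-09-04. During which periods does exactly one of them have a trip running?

2018-08-14 through 2018-08-20, 2018-08-22 through 2018-08-22, 2018-08-26 through 2018-09-01, 2018-09-04 through 2018-09-04, 2018-09-07 through 2018-09-09

A \ B = 2018-08-26 through 2018-09-01, 2018-09-07 through 2018-09-09.
B \ A = 2018-08-14 through 2018-08-20, 2018-08-22 through 2018-08-22, 2018-09-04 through 2018-09-04.
Union of the two gives the symmetric difference.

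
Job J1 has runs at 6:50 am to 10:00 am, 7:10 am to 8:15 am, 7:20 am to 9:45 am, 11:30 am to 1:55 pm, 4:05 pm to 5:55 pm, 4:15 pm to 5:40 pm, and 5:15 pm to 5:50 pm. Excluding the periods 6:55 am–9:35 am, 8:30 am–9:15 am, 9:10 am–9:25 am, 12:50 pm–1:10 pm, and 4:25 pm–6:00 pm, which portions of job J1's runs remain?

6:50 am-6:55 am, 9:35 am-10:00 am, 11:30 am-12:50 pm, 1:10 pm-1:55 pm, 4:05 pm-4:25 pm

First set merges to 6:50 am-10:00 am, 11:30 am-1:55 pm, 4:05 pm-5:55 pm.
Second set merges to 6:55 am-9:35 am, 12:50 pm-1:10 pm, 4:25 pm-6:00 pm.
6:50 am-10:00 am with B removed leaves 6:50 am-6:55 am, 9:35 am-10:00 am.
11:30 am-1:55 pm with B removed leaves 11:30 am-12:50 pm, 1:10 pm-1:55 pm.
4:05 pm-5:55 pm with B removed leaves 4:05 pm-4:25 pm.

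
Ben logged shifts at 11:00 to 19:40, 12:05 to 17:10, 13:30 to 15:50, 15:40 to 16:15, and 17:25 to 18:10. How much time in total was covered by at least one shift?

8 h 40 min

Merged: 11:00–19:40.
Length: 8 h 40 min.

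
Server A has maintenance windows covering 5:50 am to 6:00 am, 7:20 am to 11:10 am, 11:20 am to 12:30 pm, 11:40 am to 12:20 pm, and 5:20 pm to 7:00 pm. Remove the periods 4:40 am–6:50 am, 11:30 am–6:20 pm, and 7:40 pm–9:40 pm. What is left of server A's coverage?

7:20 am–11:10 am, 11:20 am–11:30 am, 6:20 pm–7:00 pm

First set merges to 5:50 am–6:00 am, 7:20 am–11:10 am, 11:20 am–12:30 pm, 5:20 pm–7:00 pm.
5:50 am–6:00 am: entirely removed.
7:20 am–11:10 am: nothing removed.
11:20 am–12:30 pm \ B = 11:20 am–11:30 am.
5:20 pm–7:00 pm \ B = 6:20 pm–7:00 pm.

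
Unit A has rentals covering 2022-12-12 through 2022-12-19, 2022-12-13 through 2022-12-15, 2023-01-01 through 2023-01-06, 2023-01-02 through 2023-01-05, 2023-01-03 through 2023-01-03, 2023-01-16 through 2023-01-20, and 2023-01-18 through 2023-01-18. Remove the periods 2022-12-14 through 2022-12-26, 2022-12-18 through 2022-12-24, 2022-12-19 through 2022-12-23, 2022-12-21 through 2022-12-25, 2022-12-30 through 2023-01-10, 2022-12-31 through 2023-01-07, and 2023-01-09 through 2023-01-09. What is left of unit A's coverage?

A, merged: 2022-12-12 through 2022-12-19, 2023-01-01 through 2023-01-06, 2023-01-16 through 2023-01-20.
B, merged: 2022-12-14 through 2022-12-26, 2022-12-30 through 2023-01-10.
2022-12-12 through 2022-12-19 minus B → 2022-12-12 through 2022-12-13.
2023-01-01 through 2023-01-06: fully covered by B → removed.
2023-01-16 through 2023-01-20: no B overlap → unchanged.

2022-12-12 through 2022-12-13, 2023-01-16 through 2023-01-20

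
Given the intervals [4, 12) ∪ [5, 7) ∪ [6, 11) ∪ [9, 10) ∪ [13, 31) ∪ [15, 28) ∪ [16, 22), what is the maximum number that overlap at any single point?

3

Sweep endpoints in order; track running count of active intervals.
Peak of 3 reached at 6.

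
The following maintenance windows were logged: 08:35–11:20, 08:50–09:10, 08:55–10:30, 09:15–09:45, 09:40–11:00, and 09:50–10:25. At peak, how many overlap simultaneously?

4

Sweep endpoints in order; track running count of active intervals.
Peak of 4 reached at 09:40.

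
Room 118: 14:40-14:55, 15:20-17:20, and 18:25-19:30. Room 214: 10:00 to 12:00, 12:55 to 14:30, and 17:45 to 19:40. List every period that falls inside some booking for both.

18:25–19:30

14:40–14:55 meets no B interval.
15:20–17:20 meets no B interval.
18:25–19:30 ∩ B → 18:25–19:30.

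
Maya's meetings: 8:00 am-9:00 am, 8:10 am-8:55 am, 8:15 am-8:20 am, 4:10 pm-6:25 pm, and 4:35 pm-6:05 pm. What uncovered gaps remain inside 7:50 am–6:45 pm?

7:50 am–8:00 am, 9:00 am–4:10 pm, 6:25 pm–6:45 pm

The merged coverage is 8:00 am–9:00 am, 4:10 pm–6:25 pm.
Complement within 7:50 am–6:45 pm: 7:50 am–8:00 am, 9:00 am–4:10 pm, 6:25 pm–6:45 pm.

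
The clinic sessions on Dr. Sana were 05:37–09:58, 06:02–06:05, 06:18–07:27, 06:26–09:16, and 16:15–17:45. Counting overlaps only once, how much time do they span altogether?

Merged: 05:37-09:58, 16:15-17:45.
Lengths: 4 h 21 min + 1 h 30 min = 5 h 51 min.

5 h 51 min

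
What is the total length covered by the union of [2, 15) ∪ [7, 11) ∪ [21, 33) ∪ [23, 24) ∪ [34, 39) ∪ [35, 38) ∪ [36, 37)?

Merged: [2, 15), [21, 33), [34, 39).
Lengths: 13 + 12 + 5 = 30.

30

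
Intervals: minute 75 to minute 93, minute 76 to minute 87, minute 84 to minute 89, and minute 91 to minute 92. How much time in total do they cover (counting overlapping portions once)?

18 minutes

Merged: minute 75 to minute 93.
Length: 18 minutes.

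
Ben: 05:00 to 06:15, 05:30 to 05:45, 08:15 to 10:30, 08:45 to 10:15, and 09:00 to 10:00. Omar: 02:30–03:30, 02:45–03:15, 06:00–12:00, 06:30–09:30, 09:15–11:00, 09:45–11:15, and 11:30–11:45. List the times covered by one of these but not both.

Merge the first list: 05:00–06:15, 08:15–10:30.
Merge the second list: 02:30–03:30, 06:00–12:00.
A but not B: 05:00–06:00.
B but not A: 02:30–03:30, 06:15–08:15, 10:30–12:00.
Combining gives A △ B.

02:30–03:30, 05:00–06:00, 06:15–08:15, 10:30–12:00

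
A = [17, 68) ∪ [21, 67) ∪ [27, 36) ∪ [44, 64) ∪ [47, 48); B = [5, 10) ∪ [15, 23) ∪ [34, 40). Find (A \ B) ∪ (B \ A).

[5, 10) ∪ [15, 17) ∪ [23, 34) ∪ [40, 68)

A, merged: [17, 68).
A but not B: [23, 34), [40, 68).
B but not A: [5, 10), [15, 17).
Combining gives A △ B.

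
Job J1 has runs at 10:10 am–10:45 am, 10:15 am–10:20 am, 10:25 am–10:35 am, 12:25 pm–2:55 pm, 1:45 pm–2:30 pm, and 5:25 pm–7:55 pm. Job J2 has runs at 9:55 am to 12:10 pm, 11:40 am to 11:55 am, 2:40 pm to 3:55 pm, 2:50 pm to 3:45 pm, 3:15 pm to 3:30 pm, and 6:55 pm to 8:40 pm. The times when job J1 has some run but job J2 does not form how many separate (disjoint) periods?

Merge the first list: 10:10 am–10:45 am, 12:25 pm–2:55 pm, 5:25 pm–7:55 pm.
Merge the second list: 9:55 am–12:10 pm, 2:40 pm–3:55 pm, 6:55 pm–8:40 pm.
A \ B = 12:25 pm–2:40 pm, 5:25 pm–6:55 pm.
That is 2 disjoint pieces.

2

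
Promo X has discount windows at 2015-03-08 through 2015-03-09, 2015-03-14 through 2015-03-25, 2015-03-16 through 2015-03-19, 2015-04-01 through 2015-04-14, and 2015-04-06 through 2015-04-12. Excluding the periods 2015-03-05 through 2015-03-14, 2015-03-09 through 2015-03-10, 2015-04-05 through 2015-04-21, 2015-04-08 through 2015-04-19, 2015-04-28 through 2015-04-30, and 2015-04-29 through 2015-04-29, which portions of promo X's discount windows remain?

First set merges to 2015-03-08 through 2015-03-09, 2015-03-14 through 2015-03-25, 2015-04-01 through 2015-04-14.
Second set merges to 2015-03-05 through 2015-03-14, 2015-04-05 through 2015-04-21, 2015-04-28 through 2015-04-30.
2015-03-08 through 2015-03-09: entirely removed.
2015-03-14 through 2015-03-25 \ B = 2015-03-15 through 2015-03-25.
2015-04-01 through 2015-04-14 \ B = 2015-04-01 through 2015-04-04.

2015-03-15 through 2015-03-25, 2015-04-01 through 2015-04-04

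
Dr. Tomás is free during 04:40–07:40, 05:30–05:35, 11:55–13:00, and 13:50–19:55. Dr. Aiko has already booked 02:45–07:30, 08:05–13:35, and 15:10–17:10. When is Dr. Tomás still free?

07:30–07:40, 13:50–15:10, 17:10–19:55

A, merged: 04:40–07:40, 11:55–13:00, 13:50–19:55.
04:40–07:40 with B removed leaves 07:30–07:40.
11:55–13:00 lies entirely inside B → drops out.
13:50–19:55 with B removed leaves 13:50–15:10, 17:10–19:55.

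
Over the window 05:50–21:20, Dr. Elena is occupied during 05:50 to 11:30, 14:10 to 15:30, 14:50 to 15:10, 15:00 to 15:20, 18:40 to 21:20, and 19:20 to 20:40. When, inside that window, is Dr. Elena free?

After merging, the occupied span is 05:50-11:30, 14:10-15:30, 18:40-21:20.
Gaps within 05:50-21:20: 11:30-14:10, 15:30-18:40.

11:30-14:10, 15:30-18:40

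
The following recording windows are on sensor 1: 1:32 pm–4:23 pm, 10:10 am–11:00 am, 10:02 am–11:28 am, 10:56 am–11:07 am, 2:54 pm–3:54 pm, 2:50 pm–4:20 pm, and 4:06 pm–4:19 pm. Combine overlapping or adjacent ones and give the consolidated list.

Sort by start: 10:02 am–11:28 am, 10:10 am–11:00 am, 10:56 am–11:07 am, 1:32 pm–4:23 pm, 2:50 pm–4:20 pm, 2:54 pm–3:54 pm, 4:06 pm–4:19 pm.
10:10 am–11:00 am overlaps/touches 10:02 am–11:28 am → extend to 10:02 am–11:28 am.
10:56 am–11:07 am overlaps/touches 10:02 am–11:28 am → extend to 10:02 am–11:28 am.
1:32 pm–4:23 pm is disjoint → start new block.
2:50 pm–4:20 pm overlaps/touches 1:32 pm–4:23 pm → extend to 1:32 pm–4:23 pm.
2:54 pm–3:54 pm overlaps/touches 1:32 pm–4:23 pm → extend to 1:32 pm–4:23 pm.
4:06 pm–4:19 pm overlaps/touches 1:32 pm–4:23 pm → extend to 1:32 pm–4:23 pm.

10:02 am–11:28 am, 1:32 pm–4:23 pm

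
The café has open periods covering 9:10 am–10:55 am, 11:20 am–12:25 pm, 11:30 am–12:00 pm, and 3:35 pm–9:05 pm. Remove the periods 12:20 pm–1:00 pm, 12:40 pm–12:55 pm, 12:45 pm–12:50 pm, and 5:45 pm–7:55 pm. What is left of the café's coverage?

Merge the first list: 9:10 am-10:55 am, 11:20 am-12:25 pm, 3:35 pm-9:05 pm.
Merge the second list: 12:20 pm-1:00 pm, 5:45 pm-7:55 pm.
9:10 am-10:55 am is untouched.
11:20 am-12:25 pm with B removed leaves 11:20 am-12:20 pm.
3:35 pm-9:05 pm with B removed leaves 3:35 pm-5:45 pm, 7:55 pm-9:05 pm.

9:10 am-10:55 am, 11:20 am-12:20 pm, 3:35 pm-5:45 pm, 7:55 pm-9:05 pm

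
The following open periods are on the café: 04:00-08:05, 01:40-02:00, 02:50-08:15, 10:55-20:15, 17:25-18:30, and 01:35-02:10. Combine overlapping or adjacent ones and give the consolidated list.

01:35–02:10, 02:50–08:15, 10:55–20:15

Sort by start: 01:35–02:10, 01:40–02:00, 02:50–08:15, 04:00–08:05, 10:55–20:15, 17:25–18:30.
01:40–02:00 overlaps/touches 01:35–02:10 → extend to 01:35–02:10.
02:50–08:15 is disjoint → start new block.
04:00–08:05 overlaps/touches 02:50–08:15 → extend to 02:50–08:15.
10:55–20:15 is disjoint → start new block.
17:25–18:30 overlaps/touches 10:55–20:15 → extend to 10:55–20:15.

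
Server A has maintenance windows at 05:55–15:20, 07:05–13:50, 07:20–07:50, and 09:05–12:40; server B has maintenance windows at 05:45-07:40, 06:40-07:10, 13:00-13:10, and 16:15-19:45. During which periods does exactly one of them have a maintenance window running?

05:45–05:55, 07:40–13:00, 13:10–15:20, 16:15–19:45

First set merges to 05:55–15:20.
Second set merges to 05:45–07:40, 13:00–13:10, 16:15–19:45.
Only in the first: 07:40–13:00, 13:10–15:20.
Only in the second: 05:45–05:55, 16:15–19:45.
Together these are the periods covered by exactly one.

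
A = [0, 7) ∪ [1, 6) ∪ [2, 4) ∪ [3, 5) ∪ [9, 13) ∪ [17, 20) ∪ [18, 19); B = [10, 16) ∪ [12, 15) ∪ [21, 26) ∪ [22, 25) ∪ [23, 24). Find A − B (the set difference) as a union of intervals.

[0, 7) ∪ [9, 10) ∪ [17, 20)

Merge the first list: [0, 7), [9, 13), [17, 20).
Merge the second list: [10, 16), [21, 26).
[0, 7) is untouched.
[9, 13) with B removed leaves [9, 10).
[17, 20) is untouched.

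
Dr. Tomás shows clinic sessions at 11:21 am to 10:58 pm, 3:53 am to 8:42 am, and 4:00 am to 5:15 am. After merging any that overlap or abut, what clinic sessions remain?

Sort by start: 3:53 am–8:42 am, 4:00 am–5:15 am, 11:21 am–10:58 pm.
4:00 am–5:15 am overlaps/touches 3:53 am–8:42 am → extend to 3:53 am–8:42 am.
11:21 am–10:58 pm is disjoint → start new block.

3:53 am–8:42 am, 11:21 am–10:58 pm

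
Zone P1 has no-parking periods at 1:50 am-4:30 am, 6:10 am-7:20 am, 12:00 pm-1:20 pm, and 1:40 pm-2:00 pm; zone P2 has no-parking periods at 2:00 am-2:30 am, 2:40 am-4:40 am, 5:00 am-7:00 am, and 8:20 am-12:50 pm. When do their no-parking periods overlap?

2:00 am–2:30 am, 2:40 am–4:30 am, 6:10 am–7:00 am, 12:00 pm–12:50 pm

1:50 am–4:30 am meets the second set on 2:00 am–2:30 am, 2:40 am–4:30 am.
6:10 am–7:20 am meets the second set on 6:10 am–7:00 am.
12:00 pm–1:20 pm meets the second set on 12:00 pm–12:50 pm.
1:40 pm–2:00 pm: no overlap with the second set.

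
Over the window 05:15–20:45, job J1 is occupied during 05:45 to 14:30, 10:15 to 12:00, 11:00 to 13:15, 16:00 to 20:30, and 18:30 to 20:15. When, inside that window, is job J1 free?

Covered (merged): 05:45–14:30, 16:00–20:30.
Complement within 05:15–20:45: 05:15–05:45, 14:30–16:00, 20:30–20:45.

05:15–05:45, 14:30–16:00, 20:30–20:45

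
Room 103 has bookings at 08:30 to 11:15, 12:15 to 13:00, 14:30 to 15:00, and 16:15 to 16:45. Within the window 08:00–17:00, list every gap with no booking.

08:00–08:30, 11:15–12:15, 13:00–14:30, 15:00–16:15, 16:45–17:00

After merging, the occupied span is 08:30–11:15, 12:15–13:00, 14:30–15:00, 16:15–16:45.
Uncovered inside 08:00–17:00: 08:00–08:30, 11:15–12:15, 13:00–14:30, 15:00–16:15, 16:45–17:00.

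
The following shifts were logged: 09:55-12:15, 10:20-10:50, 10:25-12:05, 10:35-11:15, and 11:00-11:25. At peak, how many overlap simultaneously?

Walk the sorted start/end points keeping a running depth.
The depth first hits 4 at 10:35.

4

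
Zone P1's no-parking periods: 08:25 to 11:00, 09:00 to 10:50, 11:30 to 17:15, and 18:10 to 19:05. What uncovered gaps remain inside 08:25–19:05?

The merged coverage is 08:25–11:00, 11:30–17:15, 18:10–19:05.
Uncovered inside 08:25–19:05: 11:00–11:30, 17:15–18:10.

11:00–11:30, 17:15–18:10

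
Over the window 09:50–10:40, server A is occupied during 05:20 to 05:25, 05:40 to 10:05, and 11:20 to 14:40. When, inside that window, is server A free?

10:05-10:40

The merged coverage is 05:20-05:25, 05:40-10:05, 11:20-14:40.
Gaps within 09:50-10:40: 10:05-10:40.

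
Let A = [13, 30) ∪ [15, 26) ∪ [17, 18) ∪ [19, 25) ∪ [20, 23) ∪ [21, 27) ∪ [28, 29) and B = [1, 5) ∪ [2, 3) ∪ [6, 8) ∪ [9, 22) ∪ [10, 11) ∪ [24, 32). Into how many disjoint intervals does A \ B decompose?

1

Merge the first list: [13, 30).
Merge the second list: [1, 5), [6, 8), [9, 22), [24, 32).
A \ B = [22, 24).
That is 1 disjoint piece.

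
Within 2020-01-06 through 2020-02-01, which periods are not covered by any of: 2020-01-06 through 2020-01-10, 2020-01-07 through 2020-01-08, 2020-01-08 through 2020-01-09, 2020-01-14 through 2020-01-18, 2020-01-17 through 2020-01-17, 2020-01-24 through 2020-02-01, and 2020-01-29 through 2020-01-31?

2020-01-11 through 2020-01-13, 2020-01-19 through 2020-01-23

The merged coverage is 2020-01-06 through 2020-01-10, 2020-01-14 through 2020-01-18, 2020-01-24 through 2020-02-01.
Uncovered inside 2020-01-06 through 2020-02-01: 2020-01-11 through 2020-01-13, 2020-01-19 through 2020-01-23.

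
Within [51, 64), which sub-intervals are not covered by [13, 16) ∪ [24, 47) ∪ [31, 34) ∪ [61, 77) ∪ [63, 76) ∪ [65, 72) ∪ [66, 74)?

[51, 61)

Covered (merged): [13, 16), [24, 47), [61, 77).
Gaps within [51, 64): [51, 61).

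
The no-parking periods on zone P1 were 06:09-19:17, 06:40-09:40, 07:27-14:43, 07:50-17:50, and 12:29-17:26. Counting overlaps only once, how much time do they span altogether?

13 h 8 min

Merged: 06:09–19:17.
Length: 13 h 8 min.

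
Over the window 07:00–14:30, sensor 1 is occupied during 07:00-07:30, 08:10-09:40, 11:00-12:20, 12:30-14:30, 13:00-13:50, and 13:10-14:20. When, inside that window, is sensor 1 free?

07:30–08:10, 09:40–11:00, 12:20–12:30

The merged coverage is 07:00–07:30, 08:10–09:40, 11:00–12:20, 12:30–14:30.
Gaps within 07:00–14:30: 07:30–08:10, 09:40–11:00, 12:20–12:30.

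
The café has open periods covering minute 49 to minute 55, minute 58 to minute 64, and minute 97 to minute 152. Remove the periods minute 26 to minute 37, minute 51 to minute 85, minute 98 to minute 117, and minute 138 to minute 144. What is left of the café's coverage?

minute 49 to minute 55 \ B = minute 49 to minute 51.
minute 58 to minute 64: entirely removed.
minute 97 to minute 152 \ B = minute 97 to minute 98, minute 117 to minute 138, minute 144 to minute 152.

minute 49 to minute 51, minute 97 to minute 98, minute 117 to minute 138, minute 144 to minute 152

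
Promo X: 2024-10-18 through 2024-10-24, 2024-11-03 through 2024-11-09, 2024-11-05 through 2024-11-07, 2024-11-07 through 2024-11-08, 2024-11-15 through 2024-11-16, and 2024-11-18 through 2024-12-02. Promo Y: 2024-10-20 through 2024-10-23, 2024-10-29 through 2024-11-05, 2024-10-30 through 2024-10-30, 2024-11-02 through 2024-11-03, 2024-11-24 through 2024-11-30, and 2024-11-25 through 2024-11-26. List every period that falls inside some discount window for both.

2024-10-20 through 2024-10-23, 2024-11-03 through 2024-11-05, 2024-11-24 through 2024-11-30

Merge the first list: 2024-10-18 through 2024-10-24, 2024-11-03 through 2024-11-09, 2024-11-15 through 2024-11-16, 2024-11-18 through 2024-12-02.
Merge the second list: 2024-10-20 through 2024-10-23, 2024-10-29 through 2024-11-05, 2024-11-24 through 2024-11-30.
2024-10-18 through 2024-10-24 ∩ B → 2024-10-20 through 2024-10-23.
2024-11-03 through 2024-11-09 ∩ B → 2024-11-03 through 2024-11-05.
2024-11-15 through 2024-11-16 meets no B interval.
2024-11-18 through 2024-12-02 ∩ B → 2024-11-24 through 2024-11-30.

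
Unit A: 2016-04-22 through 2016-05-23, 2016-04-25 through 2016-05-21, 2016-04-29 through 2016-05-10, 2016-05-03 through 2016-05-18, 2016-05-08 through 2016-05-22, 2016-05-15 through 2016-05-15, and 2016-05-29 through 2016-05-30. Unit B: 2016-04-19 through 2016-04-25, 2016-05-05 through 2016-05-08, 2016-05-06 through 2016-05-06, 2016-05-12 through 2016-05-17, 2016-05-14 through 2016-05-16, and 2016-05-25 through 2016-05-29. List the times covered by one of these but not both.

2016-04-19 through 2016-04-21, 2016-04-26 through 2016-05-04, 2016-05-09 through 2016-05-11, 2016-05-18 through 2016-05-23, 2016-05-25 through 2016-05-28, 2016-05-30 through 2016-05-30

Merge the first list: 2016-04-22 through 2016-05-23, 2016-05-29 through 2016-05-30.
Merge the second list: 2016-04-19 through 2016-04-25, 2016-05-05 through 2016-05-08, 2016-05-12 through 2016-05-17, 2016-05-25 through 2016-05-29.
A \ B = 2016-04-26 through 2016-05-04, 2016-05-09 through 2016-05-11, 2016-05-18 through 2016-05-23, 2016-05-30 through 2016-05-30.
B \ A = 2016-04-19 through 2016-04-21, 2016-05-25 through 2016-05-28.
Union of the two gives the symmetric difference.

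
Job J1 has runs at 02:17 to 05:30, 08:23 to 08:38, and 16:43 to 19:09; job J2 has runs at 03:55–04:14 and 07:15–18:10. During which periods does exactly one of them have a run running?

Only in the first: 02:17-03:55, 04:14-05:30, 18:10-19:09.
Only in the second: 07:15-08:23, 08:38-16:43.
Together these are the periods covered by exactly one.

02:17-03:55, 04:14-05:30, 07:15-08:23, 08:38-16:43, 18:10-19:09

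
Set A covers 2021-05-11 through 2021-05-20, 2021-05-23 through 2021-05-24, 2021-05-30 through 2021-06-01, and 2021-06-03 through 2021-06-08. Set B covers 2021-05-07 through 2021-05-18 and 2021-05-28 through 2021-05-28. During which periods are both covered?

2021-05-11 through 2021-05-18

2021-05-11 through 2021-05-20 meets the second set on 2021-05-11 through 2021-05-18.
2021-05-23 through 2021-05-24: no overlap with the second set.
2021-05-30 through 2021-06-01: no overlap with the second set.
2021-06-03 through 2021-06-08: no overlap with the second set.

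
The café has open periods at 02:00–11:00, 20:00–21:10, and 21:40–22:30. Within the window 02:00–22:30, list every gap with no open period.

After merging, the occupied span is 02:00-11:00, 20:00-21:10, 21:40-22:30.
Complement within 02:00-22:30: 11:00-20:00, 21:10-21:40.

11:00-20:00, 21:10-21:40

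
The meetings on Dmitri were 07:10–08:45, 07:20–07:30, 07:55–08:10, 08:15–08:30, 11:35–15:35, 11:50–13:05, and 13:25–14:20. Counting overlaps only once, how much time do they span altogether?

5 h 35 min

Merged: 07:10–08:45, 11:35–15:35.
Lengths: 1 h 35 min + 4 h = 5 h 35 min.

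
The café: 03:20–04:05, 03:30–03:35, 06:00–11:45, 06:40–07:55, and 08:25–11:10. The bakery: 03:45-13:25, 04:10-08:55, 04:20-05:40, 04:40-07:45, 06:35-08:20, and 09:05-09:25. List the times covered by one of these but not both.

A, merged: 03:20–04:05, 06:00–11:45.
B, merged: 03:45–13:25.
A \ B = 03:20–03:45.
B \ A = 04:05–06:00, 11:45–13:25.
Union of the two gives the symmetric difference.

03:20–03:45, 04:05–06:00, 11:45–13:25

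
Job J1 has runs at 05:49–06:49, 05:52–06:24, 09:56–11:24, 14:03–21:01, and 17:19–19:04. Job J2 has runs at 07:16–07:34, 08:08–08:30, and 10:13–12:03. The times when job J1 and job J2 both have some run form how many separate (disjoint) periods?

A, merged: 05:49–06:49, 09:56–11:24, 14:03–21:01.
A ∩ B = 10:13–11:24.
That is 1 disjoint piece.

1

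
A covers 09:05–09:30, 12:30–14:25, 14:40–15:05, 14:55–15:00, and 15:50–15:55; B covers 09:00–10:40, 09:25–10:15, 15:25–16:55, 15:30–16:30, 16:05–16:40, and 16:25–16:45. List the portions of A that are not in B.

12:30-14:25, 14:40-15:05

First set merges to 09:05-09:30, 12:30-14:25, 14:40-15:05, 15:50-15:55.
Second set merges to 09:00-10:40, 15:25-16:55.
09:05-09:30: fully covered by B → removed.
12:30-14:25: no B overlap → unchanged.
14:40-15:05: no B overlap → unchanged.
15:50-15:55: fully covered by B → removed.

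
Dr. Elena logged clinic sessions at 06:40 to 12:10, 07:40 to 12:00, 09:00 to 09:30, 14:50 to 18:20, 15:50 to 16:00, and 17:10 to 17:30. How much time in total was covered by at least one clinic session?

9 h

Merged: 06:40-12:10, 14:50-18:20.
Lengths: 5 h 30 min + 3 h 30 min = 9 h.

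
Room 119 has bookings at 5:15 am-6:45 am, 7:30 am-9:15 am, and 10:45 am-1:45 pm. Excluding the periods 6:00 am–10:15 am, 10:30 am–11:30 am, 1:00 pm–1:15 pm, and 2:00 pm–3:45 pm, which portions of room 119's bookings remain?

5:15 am–6:45 am minus B → 5:15 am–6:00 am.
7:30 am–9:15 am: fully covered by B → removed.
10:45 am–1:45 pm minus B → 11:30 am–1:00 pm, 1:15 pm–1:45 pm.

5:15 am–6:00 am, 11:30 am–1:00 pm, 1:15 pm–1:45 pm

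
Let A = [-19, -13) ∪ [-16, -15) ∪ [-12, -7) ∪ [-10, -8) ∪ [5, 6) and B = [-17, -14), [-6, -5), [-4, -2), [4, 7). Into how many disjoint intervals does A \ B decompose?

3

Merge the first list: [-19, -13), [-12, -7), [5, 6).
A \ B = [-19, -17), [-14, -13), [-12, -7).
That is 3 disjoint pieces.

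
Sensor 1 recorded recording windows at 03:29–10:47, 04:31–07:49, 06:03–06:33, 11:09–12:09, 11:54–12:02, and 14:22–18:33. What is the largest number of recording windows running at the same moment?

3

At 06:03, 3 of the intervals are simultaneously active.
No point has more.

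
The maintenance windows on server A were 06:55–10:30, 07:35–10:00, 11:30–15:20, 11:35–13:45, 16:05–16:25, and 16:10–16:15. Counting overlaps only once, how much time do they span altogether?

7 h 45 min

Merged: 06:55-10:30, 11:30-15:20, 16:05-16:25.
Lengths: 3 h 35 min + 3 h 50 min + 20 min = 7 h 45 min.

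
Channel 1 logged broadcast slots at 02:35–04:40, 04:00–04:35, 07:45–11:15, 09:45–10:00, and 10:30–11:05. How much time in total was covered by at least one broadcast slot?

Merged: 02:35–04:40, 07:45–11:15.
Lengths: 2 h 5 min + 3 h 30 min = 5 h 35 min.

5 h 35 min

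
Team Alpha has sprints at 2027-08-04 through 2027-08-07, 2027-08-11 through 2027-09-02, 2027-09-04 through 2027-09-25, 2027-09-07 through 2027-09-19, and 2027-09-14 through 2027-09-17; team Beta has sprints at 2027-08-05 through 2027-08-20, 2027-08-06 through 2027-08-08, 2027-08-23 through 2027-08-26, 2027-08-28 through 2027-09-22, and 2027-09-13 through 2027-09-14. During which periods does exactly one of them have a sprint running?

2027-08-04 through 2027-08-04, 2027-08-08 through 2027-08-10, 2027-08-21 through 2027-08-22, 2027-08-27 through 2027-08-27, 2027-09-03 through 2027-09-03, 2027-09-23 through 2027-09-25

Merge the first list: 2027-08-04 through 2027-08-07, 2027-08-11 through 2027-09-02, 2027-09-04 through 2027-09-25.
Merge the second list: 2027-08-05 through 2027-08-20, 2027-08-23 through 2027-08-26, 2027-08-28 through 2027-09-22.
Only in the first: 2027-08-04 through 2027-08-04, 2027-08-21 through 2027-08-22, 2027-08-27 through 2027-08-27, 2027-09-23 through 2027-09-25.
Only in the second: 2027-08-08 through 2027-08-10, 2027-09-03 through 2027-09-03.
Together these are the periods covered by exactly one.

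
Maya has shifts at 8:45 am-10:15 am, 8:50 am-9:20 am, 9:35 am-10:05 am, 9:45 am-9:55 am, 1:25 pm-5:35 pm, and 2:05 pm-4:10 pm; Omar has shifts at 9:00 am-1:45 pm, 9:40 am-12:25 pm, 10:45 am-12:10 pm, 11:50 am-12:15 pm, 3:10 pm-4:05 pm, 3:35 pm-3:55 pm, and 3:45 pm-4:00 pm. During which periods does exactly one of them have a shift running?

8:45 am–9:00 am, 10:15 am–1:25 pm, 1:45 pm–3:10 pm, 4:05 pm–5:35 pm

First set merges to 8:45 am–10:15 am, 1:25 pm–5:35 pm.
Second set merges to 9:00 am–1:45 pm, 3:10 pm–4:05 pm.
Only in the first: 8:45 am–9:00 am, 1:45 pm–3:10 pm, 4:05 pm–5:35 pm.
Only in the second: 10:15 am–1:25 pm.
Together these are the periods covered by exactly one.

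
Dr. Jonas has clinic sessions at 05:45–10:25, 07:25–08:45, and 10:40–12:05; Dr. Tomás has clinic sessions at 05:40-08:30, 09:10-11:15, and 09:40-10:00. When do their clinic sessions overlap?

05:45–08:30, 09:10–10:25, 10:40–11:15

A, merged: 05:45–10:25, 10:40–12:05.
B, merged: 05:40–08:30, 09:10–11:15.
05:45–10:25 meets the second set on 05:45–08:30, 09:10–10:25.
10:40–12:05 meets the second set on 10:40–11:15.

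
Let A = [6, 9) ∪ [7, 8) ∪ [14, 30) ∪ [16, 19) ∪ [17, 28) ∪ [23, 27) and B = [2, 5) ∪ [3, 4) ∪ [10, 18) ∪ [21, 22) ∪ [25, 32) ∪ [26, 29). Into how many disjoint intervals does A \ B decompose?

A, merged: [6, 9), [14, 30).
B, merged: [2, 5), [10, 18), [21, 22), [25, 32).
A \ B = [6, 9), [18, 21), [22, 25).
That is 3 disjoint pieces.

3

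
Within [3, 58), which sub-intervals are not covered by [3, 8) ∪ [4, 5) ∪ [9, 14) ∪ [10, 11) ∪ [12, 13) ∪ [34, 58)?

[8, 9) ∪ [14, 34)

The merged coverage is [3, 8), [9, 14), [34, 58).
Complement within [3, 58): [8, 9), [14, 34).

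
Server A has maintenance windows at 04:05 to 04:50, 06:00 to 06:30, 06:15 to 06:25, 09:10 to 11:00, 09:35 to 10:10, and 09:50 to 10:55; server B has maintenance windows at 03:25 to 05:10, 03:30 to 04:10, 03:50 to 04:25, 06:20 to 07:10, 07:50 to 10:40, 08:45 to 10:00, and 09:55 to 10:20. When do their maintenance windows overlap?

Merge the first list: 04:05-04:50, 06:00-06:30, 09:10-11:00.
Merge the second list: 03:25-05:10, 06:20-07:10, 07:50-10:40.
04:05-04:50 meets the second set on 04:05-04:50.
06:00-06:30 meets the second set on 06:20-06:30.
09:10-11:00 meets the second set on 09:10-10:40.

04:05-04:50, 06:20-06:30, 09:10-10:40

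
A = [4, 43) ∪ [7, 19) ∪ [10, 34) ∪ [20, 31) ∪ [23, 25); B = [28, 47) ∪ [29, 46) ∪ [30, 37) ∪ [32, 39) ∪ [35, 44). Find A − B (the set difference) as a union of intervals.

Merge the first list: [4, 43).
Merge the second list: [28, 47).
[4, 43) \ B = [4, 28).

[4, 28)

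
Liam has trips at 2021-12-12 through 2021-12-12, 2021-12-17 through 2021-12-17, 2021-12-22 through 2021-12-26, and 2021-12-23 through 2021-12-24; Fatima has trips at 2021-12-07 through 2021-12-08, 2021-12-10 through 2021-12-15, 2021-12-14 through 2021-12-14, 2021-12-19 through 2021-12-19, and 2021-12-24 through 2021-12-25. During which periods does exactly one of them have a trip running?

2021-12-07 through 2021-12-08, 2021-12-10 through 2021-12-11, 2021-12-13 through 2021-12-15, 2021-12-17 through 2021-12-17, 2021-12-19 through 2021-12-19, 2021-12-22 through 2021-12-23, 2021-12-26 through 2021-12-26

A, merged: 2021-12-12 through 2021-12-12, 2021-12-17 through 2021-12-17, 2021-12-22 through 2021-12-26.
B, merged: 2021-12-07 through 2021-12-08, 2021-12-10 through 2021-12-15, 2021-12-19 through 2021-12-19, 2021-12-24 through 2021-12-25.
A but not B: 2021-12-17 through 2021-12-17, 2021-12-22 through 2021-12-23, 2021-12-26 through 2021-12-26.
B but not A: 2021-12-07 through 2021-12-08, 2021-12-10 through 2021-12-11, 2021-12-13 through 2021-12-15, 2021-12-19 through 2021-12-19.
Combining gives A △ B.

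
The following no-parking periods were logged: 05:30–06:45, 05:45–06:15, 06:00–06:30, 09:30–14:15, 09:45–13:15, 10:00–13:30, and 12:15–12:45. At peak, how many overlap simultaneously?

4

Walk the sorted start/end points keeping a running depth.
The depth first hits 4 at 12:15.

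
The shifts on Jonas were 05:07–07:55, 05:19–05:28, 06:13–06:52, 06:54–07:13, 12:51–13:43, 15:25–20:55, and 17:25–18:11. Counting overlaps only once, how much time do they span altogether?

Merged: 05:07–07:55, 12:51–13:43, 15:25–20:55.
Lengths: 2 h 48 min + 52 min + 5 h 30 min = 9 h 10 min.

9 h 10 min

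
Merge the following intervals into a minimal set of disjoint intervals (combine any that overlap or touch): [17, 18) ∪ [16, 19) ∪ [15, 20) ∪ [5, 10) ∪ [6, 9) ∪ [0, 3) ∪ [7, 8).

Sort by start: [0, 3), [5, 10), [6, 9), [7, 8), [15, 20), [16, 19), [17, 18).
[5, 10) is disjoint → start new block.
[6, 9) overlaps/touches [5, 10) → extend to [5, 10).
[7, 8) overlaps/touches [5, 10) → extend to [5, 10).
[15, 20) is disjoint → start new block.
[16, 19) overlaps/touches [15, 20) → extend to [15, 20).
[17, 18) overlaps/touches [15, 20) → extend to [15, 20).

[0, 3) ∪ [5, 10) ∪ [15, 20)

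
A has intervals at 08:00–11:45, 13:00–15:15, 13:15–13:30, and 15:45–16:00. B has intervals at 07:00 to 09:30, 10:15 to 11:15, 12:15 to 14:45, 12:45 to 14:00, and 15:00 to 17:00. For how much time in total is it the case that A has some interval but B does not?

A, merged: 08:00–11:45, 13:00–15:15, 15:45–16:00.
B, merged: 07:00–09:30, 10:15–11:15, 12:15–14:45, 15:00–17:00.
A \ B = 09:30–10:15, 11:15–11:45, 14:45–15:00.
Total: 45 min + 30 min + 15 min = 1 h 30 min.

1 h 30 min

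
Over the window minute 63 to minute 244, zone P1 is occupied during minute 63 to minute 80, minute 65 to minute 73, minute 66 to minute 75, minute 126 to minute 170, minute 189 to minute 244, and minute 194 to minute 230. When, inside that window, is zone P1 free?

minute 80 to minute 126, minute 170 to minute 189

Covered (merged): minute 63 to minute 80, minute 126 to minute 170, minute 189 to minute 244.
Gaps within minute 63 to minute 244: minute 80 to minute 126, minute 170 to minute 189.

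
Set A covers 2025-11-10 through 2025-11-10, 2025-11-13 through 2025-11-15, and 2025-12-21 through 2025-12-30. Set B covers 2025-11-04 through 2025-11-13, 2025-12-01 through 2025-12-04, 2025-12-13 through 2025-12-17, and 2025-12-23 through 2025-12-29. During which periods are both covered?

2025-11-10 through 2025-11-10 meets the second set on 2025-11-10 through 2025-11-10.
2025-11-13 through 2025-11-15 meets the second set on 2025-11-13 through 2025-11-13.
2025-12-21 through 2025-12-30 meets the second set on 2025-12-23 through 2025-12-29.

2025-11-10 through 2025-11-10, 2025-11-13 through 2025-11-13, 2025-12-23 through 2025-12-29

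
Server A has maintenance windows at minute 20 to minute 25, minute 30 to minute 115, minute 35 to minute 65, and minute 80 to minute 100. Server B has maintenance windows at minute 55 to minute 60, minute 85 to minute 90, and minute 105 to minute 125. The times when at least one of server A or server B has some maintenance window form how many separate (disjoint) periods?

2

A, merged: minute 20 to minute 25, minute 30 to minute 115.
A ∪ B = minute 20 to minute 25, minute 30 to minute 125.
That is 2 disjoint pieces.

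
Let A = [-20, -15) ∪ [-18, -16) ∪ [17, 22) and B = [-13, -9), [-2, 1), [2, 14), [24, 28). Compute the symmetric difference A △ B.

A, merged: [-20, -15), [17, 22).
Only in the first: [-20, -15), [17, 22).
Only in the second: [-13, -9), [-2, 1), [2, 14), [24, 28).
Together these are the periods covered by exactly one.

[-20, -15) ∪ [-13, -9) ∪ [-2, 1) ∪ [2, 14) ∪ [17, 22) ∪ [24, 28)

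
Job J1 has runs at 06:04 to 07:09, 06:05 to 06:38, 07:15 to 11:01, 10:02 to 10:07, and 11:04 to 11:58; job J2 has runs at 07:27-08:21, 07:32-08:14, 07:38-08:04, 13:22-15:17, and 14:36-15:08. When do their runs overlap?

A, merged: 06:04–07:09, 07:15–11:01, 11:04–11:58.
B, merged: 07:27–08:21, 13:22–15:17.
06:04–07:09 meets no B interval.
07:15–11:01 ∩ B → 07:27–08:21.
11:04–11:58 meets no B interval.

07:27–08:21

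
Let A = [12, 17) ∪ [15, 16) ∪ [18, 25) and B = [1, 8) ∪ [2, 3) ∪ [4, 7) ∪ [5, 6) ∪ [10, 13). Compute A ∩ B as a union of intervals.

A, merged: [12, 17), [18, 25).
B, merged: [1, 8), [10, 13).
[12, 17) ∩ B → [12, 13).
[18, 25) meets no B interval.

[12, 13)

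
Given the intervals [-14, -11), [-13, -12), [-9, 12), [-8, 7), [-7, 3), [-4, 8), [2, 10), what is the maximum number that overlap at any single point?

5

At 2, 5 of the intervals are simultaneously active.
No point has more.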